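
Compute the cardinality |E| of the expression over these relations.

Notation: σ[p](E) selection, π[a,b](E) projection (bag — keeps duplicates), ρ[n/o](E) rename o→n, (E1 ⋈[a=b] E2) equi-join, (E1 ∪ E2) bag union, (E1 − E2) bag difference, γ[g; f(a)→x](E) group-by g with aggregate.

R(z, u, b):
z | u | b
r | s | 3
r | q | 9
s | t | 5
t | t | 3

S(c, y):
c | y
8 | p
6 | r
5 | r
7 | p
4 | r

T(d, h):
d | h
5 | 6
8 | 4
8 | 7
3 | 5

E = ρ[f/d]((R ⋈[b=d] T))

Row counts bottom-up:
  R → 4
  T → 4
  (R ⋈[b=d] T) → 3
  ρ[f/d]((R ⋈[b=d] T)) → 3

|E| = 3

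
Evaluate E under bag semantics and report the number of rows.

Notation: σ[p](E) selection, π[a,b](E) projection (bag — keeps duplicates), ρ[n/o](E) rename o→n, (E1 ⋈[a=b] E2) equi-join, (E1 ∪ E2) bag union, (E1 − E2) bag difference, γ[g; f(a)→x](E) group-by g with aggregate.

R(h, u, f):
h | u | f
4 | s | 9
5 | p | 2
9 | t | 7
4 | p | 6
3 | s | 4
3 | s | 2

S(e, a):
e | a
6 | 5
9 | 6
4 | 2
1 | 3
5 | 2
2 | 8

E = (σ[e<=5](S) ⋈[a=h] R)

Per-node cardinality:
  S → 6
  σ[e<=5](S) → 4
  R → 6
  (σ[e<=5](S) ⋈[a=h] R) → 2

|E| = 2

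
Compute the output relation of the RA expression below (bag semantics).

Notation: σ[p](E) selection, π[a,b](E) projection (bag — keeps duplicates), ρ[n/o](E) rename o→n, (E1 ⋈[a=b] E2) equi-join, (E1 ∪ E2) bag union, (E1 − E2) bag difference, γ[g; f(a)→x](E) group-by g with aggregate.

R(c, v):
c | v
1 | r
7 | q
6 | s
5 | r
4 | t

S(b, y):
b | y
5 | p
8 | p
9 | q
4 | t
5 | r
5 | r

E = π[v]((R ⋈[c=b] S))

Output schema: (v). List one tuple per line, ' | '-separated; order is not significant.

Stepwise |·|:
  R → 5
  S → 6
  (R ⋈[c=b] S) → 4
  π[v]((R ⋈[c=b] S)) → 4

== RESULT ==
v
r
r
r
t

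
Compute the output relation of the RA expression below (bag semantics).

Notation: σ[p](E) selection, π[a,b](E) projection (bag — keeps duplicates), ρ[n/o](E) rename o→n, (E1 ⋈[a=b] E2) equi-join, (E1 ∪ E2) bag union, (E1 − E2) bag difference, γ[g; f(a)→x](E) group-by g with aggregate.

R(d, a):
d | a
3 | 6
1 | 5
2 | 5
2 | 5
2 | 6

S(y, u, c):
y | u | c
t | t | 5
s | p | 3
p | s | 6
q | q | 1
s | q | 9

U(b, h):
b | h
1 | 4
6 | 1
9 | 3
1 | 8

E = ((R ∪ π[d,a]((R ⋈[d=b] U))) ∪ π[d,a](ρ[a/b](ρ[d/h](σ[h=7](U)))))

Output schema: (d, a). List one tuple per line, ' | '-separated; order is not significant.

Per-node cardinality:
  R → 5
  R → 5
  U → 4
  (R ⋈[d=b] U) → 2
  π[d,a]((R ⋈[d=b] U)) → 2
  (R ∪ π[d,a]((R ⋈[d=b] U))) → 7
  U → 4
  σ[h=7](U) → 0
  ρ[d/h](σ[h=7](U)) → 0
  ρ[a/b](ρ[d/h](σ[h=7](U))) → 0
  π[d,a](ρ[a/b](ρ[d/h](σ[h=7](U)))) → 0
  ((R ∪ π[d,a]((R ⋈[d=b] U))) ∪ π[d,a](ρ[a/b](ρ[d/h](σ[h=7](U))))) → 7

== RESULT ==
d | a
1 | 5
1 | 5
1 | 5
2 | 5
2 | 5
2 | 6
3 | 6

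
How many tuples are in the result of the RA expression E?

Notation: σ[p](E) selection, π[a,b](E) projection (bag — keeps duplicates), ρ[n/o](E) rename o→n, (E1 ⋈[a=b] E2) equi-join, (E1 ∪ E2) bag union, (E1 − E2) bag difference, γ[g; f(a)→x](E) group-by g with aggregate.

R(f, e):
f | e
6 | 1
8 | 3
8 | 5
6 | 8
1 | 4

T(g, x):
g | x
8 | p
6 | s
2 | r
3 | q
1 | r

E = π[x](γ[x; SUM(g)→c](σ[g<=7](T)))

Subexpression sizes:
  T → 5
  σ[g<=7](T) → 4
  γ[x; SUM(g)→c](σ[g<=7](T)) → 3
  π[x](γ[x; SUM(g)→c](σ[g<=7](T))) → 3

|E| = 3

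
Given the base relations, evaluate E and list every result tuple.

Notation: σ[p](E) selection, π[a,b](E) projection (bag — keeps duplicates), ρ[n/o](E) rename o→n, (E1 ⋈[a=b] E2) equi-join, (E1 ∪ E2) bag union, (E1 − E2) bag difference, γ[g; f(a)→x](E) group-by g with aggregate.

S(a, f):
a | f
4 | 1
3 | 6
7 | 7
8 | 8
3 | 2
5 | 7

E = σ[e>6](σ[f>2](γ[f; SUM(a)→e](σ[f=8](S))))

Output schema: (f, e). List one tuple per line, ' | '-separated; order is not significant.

Per-node cardinality:
  S → 6
  σ[f=8](S) → 1
  γ[f; SUM(a)→e](σ[f=8](S)) → 1
  σ[f>2](γ[f; SUM(a)→e](σ[f=8](S))) → 1
  σ[e>6](σ[f>2](γ[f; SUM(a)→e](σ[f=8](S)))) → 1

== RESULT ==
f | e
8 | 8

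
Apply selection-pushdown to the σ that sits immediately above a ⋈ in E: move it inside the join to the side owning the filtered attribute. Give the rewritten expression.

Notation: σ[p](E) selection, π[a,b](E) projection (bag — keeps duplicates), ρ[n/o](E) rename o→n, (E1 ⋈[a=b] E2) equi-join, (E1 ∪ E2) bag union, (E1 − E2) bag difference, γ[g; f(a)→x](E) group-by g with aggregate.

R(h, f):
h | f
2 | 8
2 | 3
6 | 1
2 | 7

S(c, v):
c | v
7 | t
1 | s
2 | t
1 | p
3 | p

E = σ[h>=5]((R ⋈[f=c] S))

σ filters on h, owned by the left side.
E' = (σ[h>=5](R) ⋈[f=c] S)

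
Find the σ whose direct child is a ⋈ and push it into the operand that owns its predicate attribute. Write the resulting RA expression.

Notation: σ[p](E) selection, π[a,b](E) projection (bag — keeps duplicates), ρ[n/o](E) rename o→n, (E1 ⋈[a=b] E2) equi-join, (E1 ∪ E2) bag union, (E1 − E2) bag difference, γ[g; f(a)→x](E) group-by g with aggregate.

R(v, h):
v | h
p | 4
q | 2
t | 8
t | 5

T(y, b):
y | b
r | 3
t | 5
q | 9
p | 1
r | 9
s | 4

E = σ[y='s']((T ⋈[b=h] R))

σ filters on y, owned by the left side.
E' = (σ[y='s'](T) ⋈[b=h] R)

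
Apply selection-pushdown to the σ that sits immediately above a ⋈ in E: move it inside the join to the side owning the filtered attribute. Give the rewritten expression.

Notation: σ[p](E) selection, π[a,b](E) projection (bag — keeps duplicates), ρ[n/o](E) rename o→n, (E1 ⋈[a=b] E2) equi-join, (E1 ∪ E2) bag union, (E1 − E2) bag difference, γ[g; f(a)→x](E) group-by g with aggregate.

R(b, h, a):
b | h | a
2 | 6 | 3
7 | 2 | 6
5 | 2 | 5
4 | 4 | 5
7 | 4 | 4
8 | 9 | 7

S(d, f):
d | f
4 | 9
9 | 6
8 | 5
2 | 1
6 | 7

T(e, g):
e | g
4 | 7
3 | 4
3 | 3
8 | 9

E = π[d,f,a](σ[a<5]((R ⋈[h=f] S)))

σ filters on a, owned by the left side.
E' = π[d,f,a]((σ[a<5](R) ⋈[h=f] S))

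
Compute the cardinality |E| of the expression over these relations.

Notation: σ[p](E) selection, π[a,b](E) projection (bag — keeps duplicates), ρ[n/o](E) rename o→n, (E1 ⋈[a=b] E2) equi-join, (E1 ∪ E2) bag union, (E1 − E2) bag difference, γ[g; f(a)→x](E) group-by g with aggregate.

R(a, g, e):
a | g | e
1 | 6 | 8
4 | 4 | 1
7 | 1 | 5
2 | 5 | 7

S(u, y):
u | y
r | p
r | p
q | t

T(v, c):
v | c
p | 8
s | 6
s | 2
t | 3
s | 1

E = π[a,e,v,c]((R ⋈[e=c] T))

Per-node cardinality:
  R → 4
  T → 5
  (R ⋈[e=c] T) → 2
  π[a,e,v,c]((R ⋈[e=c] T)) → 2

|E| = 2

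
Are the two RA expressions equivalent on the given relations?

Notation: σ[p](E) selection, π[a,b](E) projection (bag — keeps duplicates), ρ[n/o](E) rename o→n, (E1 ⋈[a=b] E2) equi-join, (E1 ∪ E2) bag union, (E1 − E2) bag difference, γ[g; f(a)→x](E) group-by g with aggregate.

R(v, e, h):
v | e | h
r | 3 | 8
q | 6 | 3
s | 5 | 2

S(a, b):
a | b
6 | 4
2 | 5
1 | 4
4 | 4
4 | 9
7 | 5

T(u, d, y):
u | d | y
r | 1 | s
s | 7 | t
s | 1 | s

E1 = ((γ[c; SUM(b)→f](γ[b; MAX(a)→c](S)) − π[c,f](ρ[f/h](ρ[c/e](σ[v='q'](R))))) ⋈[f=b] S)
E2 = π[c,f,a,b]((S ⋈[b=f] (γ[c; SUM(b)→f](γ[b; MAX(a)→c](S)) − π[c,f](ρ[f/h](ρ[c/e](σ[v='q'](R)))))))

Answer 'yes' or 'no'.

E1 stepwise |·|:
  S → 6
  γ[b; MAX(a)→c](S) → 3
  γ[c; SUM(b)→f](γ[b; MAX(a)→c](S)) → 3
  R → 3
  σ[v='q'](R) → 1
  ρ[c/e](σ[v='q'](R)) → 1
  ρ[f/h](ρ[c/e](σ[v='q'](R))) → 1
  π[c,f](ρ[f/h](ρ[c/e](σ[v='q'](R)))) → 1
  (γ[c; SUM(b)→f](γ[b; MAX(a)→c](S)) − π[c,f](ρ[f/h](ρ[c/e](σ[v='q'](R))))) → 3
  S → 6
  ((γ[c; SUM(b)→f](γ[b; MAX(a)→c](S)) − π[c,f](ρ[f/h](ρ[c/e](σ[v='q'](R))))) ⋈[f=b] S) → 6
E2 stepwise |·|:
  S → 6
  S → 6
  γ[b; MAX(a)→c](S) → 3
  γ[c; SUM(b)→f](γ[b; MAX(a)→c](S)) → 3
  R → 3
  σ[v='q'](R) → 1
  ρ[c/e](σ[v='q'](R)) → 1
  ρ[f/h](ρ[c/e](σ[v='q'](R))) → 1
  π[c,f](ρ[f/h](ρ[c/e](σ[v='q'](R)))) → 1
  (γ[c; SUM(b)→f](γ[b; MAX(a)→c](S)) − π[c,f](ρ[f/h](ρ[c/e](σ[v='q'](R))))) → 3
  (S ⋈[b=f] (γ[c; SUM(b)→f](γ[b; MAX(a)→c](S)) − π[c,f](ρ[f/h](ρ[c/e](σ[v='q'](R)))))) → 6
  π[c,f,a,b]((S ⋈[b=f] (γ[c; SUM(b)→f](γ[b; MAX(a)→c](S)) − π[c,f](ρ[f/h](ρ[c/e](σ[v='q'](R))))))) → 6

E1 and E2 produce the same multiset:
c | f | a | b
4 | 9 | 4 | 9
6 | 4 | 1 | 4
6 | 4 | 4 | 4
6 | 4 | 6 | 4
7 | 5 | 2 | 5
7 | 5 | 7 | 5

yes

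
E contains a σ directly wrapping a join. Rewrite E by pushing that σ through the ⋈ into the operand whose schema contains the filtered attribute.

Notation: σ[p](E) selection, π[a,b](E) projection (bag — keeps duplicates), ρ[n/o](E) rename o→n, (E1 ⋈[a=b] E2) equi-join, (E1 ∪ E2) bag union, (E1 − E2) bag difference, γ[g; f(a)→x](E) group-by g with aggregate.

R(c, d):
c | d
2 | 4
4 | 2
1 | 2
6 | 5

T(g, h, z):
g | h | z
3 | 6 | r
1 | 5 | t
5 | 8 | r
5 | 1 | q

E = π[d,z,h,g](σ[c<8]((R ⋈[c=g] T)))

σ filters on c, owned by the left side.
E' = π[d,z,h,g]((σ[c<8](R) ⋈[c=g] T))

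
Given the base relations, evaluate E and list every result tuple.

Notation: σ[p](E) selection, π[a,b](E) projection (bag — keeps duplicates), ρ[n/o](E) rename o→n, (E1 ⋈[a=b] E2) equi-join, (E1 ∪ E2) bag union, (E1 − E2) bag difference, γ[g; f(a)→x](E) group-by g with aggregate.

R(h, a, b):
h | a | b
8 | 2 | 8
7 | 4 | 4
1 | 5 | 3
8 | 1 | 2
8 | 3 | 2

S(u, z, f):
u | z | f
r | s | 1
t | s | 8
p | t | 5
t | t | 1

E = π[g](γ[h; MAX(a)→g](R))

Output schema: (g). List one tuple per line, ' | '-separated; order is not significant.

Stepwise |·|:
  R → 5
  γ[h; MAX(a)→g](R) → 3
  π[g](γ[h; MAX(a)→g](R)) → 3

== RESULT ==
g
3
4
5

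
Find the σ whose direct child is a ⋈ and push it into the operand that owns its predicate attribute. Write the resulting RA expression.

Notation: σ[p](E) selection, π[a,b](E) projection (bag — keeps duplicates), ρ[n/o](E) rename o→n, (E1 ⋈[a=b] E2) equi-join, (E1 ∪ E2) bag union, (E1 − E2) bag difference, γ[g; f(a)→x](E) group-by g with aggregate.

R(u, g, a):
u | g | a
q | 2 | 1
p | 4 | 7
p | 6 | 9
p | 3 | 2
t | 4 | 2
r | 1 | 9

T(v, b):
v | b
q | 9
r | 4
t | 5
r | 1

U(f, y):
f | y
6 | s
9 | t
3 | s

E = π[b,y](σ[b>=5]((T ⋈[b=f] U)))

σ filters on b, owned by the left side.
E' = π[b,y]((σ[b>=5](T) ⋈[b=f] U))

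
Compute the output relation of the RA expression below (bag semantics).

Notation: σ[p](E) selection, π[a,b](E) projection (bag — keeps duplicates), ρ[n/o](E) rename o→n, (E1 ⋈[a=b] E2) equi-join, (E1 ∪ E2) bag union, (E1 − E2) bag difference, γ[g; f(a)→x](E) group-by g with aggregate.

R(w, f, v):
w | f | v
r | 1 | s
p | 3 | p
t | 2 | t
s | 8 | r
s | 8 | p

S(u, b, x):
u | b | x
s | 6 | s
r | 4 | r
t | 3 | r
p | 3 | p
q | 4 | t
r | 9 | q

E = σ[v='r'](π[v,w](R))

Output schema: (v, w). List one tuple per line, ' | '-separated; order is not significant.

Row counts bottom-up:
  R → 5
  π[v,w](R) → 5
  σ[v='r'](π[v,w](R)) → 1

== RESULT ==
v | w
r | s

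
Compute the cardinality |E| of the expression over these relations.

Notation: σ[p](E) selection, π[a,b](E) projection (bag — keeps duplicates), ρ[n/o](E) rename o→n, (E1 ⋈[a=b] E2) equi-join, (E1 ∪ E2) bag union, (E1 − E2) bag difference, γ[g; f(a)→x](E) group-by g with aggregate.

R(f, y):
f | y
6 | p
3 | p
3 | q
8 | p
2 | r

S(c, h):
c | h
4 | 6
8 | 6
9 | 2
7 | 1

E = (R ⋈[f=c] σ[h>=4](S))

Per-node cardinality:
  R → 5
  S → 4
  σ[h>=4](S) → 2
  (R ⋈[f=c] σ[h>=4](S)) → 1

|E| = 1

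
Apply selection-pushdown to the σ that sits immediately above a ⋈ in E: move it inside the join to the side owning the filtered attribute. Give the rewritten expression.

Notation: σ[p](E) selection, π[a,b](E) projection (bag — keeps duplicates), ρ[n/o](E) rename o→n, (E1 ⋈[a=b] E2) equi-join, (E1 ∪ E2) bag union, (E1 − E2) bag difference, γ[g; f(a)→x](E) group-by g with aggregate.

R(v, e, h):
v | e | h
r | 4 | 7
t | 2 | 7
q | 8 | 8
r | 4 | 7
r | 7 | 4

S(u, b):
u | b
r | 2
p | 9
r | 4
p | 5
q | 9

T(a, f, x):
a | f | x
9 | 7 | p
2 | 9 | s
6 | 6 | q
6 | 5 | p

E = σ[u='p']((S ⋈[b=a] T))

σ filters on u, owned by the left side.
E' = (σ[u='p'](S) ⋈[b=a] T)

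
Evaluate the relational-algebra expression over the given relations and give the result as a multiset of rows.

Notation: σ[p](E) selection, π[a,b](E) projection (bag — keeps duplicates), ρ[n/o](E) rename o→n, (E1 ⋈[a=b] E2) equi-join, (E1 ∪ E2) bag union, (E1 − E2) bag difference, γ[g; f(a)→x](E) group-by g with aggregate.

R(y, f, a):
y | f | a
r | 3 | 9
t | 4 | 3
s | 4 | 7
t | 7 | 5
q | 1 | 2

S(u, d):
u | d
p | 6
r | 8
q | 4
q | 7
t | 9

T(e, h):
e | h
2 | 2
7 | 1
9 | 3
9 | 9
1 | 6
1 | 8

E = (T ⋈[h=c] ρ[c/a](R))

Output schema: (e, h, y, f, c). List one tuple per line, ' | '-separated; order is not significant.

Stepwise |·|:
  T → 6
  R → 5
  ρ[c/a](R) → 5
  (T ⋈[h=c] ρ[c/a](R)) → 3

== RESULT ==
e | h | y | f | c
2 | 2 | q | 1 | 2
9 | 3 | t | 4 | 3
9 | 9 | r | 3 | 9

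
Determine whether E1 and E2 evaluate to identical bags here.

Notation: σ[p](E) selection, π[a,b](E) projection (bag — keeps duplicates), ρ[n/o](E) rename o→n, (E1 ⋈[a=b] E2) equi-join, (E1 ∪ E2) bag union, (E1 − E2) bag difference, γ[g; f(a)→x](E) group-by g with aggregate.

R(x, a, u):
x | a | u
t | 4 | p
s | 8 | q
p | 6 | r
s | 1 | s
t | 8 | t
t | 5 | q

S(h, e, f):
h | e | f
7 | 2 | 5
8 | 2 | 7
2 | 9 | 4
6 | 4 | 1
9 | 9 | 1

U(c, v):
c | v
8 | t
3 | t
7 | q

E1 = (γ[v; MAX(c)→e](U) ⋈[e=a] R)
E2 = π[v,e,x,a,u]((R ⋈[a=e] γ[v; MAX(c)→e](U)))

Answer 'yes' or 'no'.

E1 row counts bottom-up:
  U → 3
  γ[v; MAX(c)→e](U) → 2
  R → 6
  (γ[v; MAX(c)→e](U) ⋈[e=a] R) → 2
E2 row counts bottom-up:
  R → 6
  U → 3
  γ[v; MAX(c)→e](U) → 2
  (R ⋈[a=e] γ[v; MAX(c)→e](U)) → 2
  π[v,e,x,a,u]((R ⋈[a=e] γ[v; MAX(c)→e](U))) → 2

E1 and E2 produce the same multiset:
v | e | x | a | u
t | 8 | s | 8 | q
t | 8 | t | 8 | t

yes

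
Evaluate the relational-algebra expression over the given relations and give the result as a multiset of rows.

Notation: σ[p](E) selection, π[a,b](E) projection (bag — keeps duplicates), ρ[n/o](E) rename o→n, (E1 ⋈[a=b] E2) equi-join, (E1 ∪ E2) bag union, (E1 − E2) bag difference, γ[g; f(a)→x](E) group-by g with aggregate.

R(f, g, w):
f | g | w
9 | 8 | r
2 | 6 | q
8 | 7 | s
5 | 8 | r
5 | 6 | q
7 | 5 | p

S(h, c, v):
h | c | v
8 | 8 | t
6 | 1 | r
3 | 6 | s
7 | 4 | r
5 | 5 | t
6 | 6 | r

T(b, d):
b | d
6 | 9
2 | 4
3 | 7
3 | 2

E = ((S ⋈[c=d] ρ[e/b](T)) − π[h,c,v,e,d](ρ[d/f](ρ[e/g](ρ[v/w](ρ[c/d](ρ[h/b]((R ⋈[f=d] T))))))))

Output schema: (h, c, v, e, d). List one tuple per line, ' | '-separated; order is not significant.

Row counts bottom-up:
  S → 6
  T → 4
  ρ[e/b](T) → 4
  (S ⋈[c=d] ρ[e/b](T)) → 1
  R → 6
  T → 4
  (R ⋈[f=d] T) → 3
  ρ[h/b]((R ⋈[f=d] T)) → 3
  ρ[c/d](ρ[h/b]((R ⋈[f=d] T))) → 3
  ρ[v/w](ρ[c/d](ρ[h/b]((R ⋈[f=d] T)))) → 3
  ρ[e/g](ρ[v/w](ρ[c/d](ρ[h/b]((R ⋈[f=d] T))))) → 3
  ρ[d/f](ρ[e/g](ρ[v/w](ρ[c/d](ρ[h/b]((R ⋈[f=d] T)))))) → 3
  π[h,c,v,e,d](ρ[d/f](ρ[e/g](ρ[v/w](ρ[c/d](ρ[h/b]((R ⋈[f=d] T))))))) → 3
  ((S ⋈[c=d] ρ[e/b](T)) − π[h,c,v,e,d](ρ[d/f](ρ[e/g](ρ[v/w](ρ[c/d](ρ[h/b]((R ⋈[f=d] T)))))))) → 1

== RESULT ==
h | c | v | e | d
7 | 4 | r | 2 | 4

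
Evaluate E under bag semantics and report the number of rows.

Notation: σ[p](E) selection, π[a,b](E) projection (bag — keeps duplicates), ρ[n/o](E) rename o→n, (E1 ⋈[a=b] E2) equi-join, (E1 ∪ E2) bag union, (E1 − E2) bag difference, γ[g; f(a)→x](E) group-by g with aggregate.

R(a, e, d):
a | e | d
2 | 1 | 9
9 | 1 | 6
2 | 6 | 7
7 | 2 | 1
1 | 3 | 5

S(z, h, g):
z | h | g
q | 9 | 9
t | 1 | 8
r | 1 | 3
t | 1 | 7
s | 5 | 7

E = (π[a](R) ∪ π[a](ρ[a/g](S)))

Stepwise |·|:
  R → 5
  π[a](R) → 5
  S → 5
  ρ[a/g](S) → 5
  π[a](ρ[a/g](S)) → 5
  (π[a](R) ∪ π[a](ρ[a/g](S))) → 10

|E| = 10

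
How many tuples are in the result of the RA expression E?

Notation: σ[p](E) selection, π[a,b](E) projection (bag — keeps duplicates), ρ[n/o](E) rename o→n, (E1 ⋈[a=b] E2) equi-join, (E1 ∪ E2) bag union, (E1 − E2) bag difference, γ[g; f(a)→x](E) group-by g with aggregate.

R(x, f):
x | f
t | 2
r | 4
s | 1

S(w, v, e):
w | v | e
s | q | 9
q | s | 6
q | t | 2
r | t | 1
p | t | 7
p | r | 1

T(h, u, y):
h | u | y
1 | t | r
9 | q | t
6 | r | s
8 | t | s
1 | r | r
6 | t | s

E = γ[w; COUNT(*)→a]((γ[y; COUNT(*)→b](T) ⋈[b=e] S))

Row counts bottom-up:
  T → 6
  γ[y; COUNT(*)→b](T) → 3
  S → 6
  (γ[y; COUNT(*)→b](T) ⋈[b=e] S) → 3
  γ[w; COUNT(*)→a]((γ[y; COUNT(*)→b](T) ⋈[b=e] S)) → 3

|E| = 3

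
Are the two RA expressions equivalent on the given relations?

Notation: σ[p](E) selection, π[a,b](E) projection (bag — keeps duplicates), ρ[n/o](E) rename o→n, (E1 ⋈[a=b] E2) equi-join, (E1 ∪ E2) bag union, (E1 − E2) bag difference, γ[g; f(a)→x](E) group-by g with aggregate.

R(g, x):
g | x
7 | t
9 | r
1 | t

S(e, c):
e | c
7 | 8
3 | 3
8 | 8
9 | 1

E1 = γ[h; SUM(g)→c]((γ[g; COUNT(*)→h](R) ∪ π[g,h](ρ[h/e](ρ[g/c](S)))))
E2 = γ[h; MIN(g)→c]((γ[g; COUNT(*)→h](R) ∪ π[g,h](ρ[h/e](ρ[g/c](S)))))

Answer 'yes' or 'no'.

E1 stepwise |·|:
  R → 3
  γ[g; COUNT(*)→h](R) → 3
  S → 4
  ρ[g/c](S) → 4
  ρ[h/e](ρ[g/c](S)) → 4
  π[g,h](ρ[h/e](ρ[g/c](S))) → 4
  (γ[g; COUNT(*)→h](R) ∪ π[g,h](ρ[h/e](ρ[g/c](S)))) → 7
  γ[h; SUM(g)→c]((γ[g; COUNT(*)→h](R) ∪ π[g,h](ρ[h/e](ρ[g/c](S))))) → 5
E2 stepwise |·|:
  R → 3
  γ[g; COUNT(*)→h](R) → 3
  S → 4
  ρ[g/c](S) → 4
  ρ[h/e](ρ[g/c](S)) → 4
  π[g,h](ρ[h/e](ρ[g/c](S))) → 4
  (γ[g; COUNT(*)→h](R) ∪ π[g,h](ρ[h/e](ρ[g/c](S)))) → 7
  γ[h; MIN(g)→c]((γ[g; COUNT(*)→h](R) ∪ π[g,h](ρ[h/e](ρ[g/c](S))))) → 5

E1 result:
h | c
1 | 17
3 | 3
7 | 8
8 | 8
9 | 1
E2 result:
h | c
1 | 1
3 | 3
7 | 8
8 | 8
9 | 1
Witness: (1, 1) appears 0× in E1 but 1× in E2.

no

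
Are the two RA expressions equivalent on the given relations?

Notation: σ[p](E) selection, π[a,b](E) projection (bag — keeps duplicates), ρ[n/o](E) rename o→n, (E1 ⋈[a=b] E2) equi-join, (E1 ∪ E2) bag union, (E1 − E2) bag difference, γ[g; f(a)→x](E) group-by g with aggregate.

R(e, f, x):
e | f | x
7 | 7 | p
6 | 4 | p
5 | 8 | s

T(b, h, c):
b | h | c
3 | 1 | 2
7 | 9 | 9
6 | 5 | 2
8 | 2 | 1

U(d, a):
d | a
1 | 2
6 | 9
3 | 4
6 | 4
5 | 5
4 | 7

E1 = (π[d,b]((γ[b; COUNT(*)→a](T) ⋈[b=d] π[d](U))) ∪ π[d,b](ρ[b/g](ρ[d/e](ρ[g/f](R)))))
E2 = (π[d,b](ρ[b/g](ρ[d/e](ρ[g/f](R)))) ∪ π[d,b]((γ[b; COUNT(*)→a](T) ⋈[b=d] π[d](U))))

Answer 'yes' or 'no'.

E1 stepwise |·|:
  T → 4
  γ[b; COUNT(*)→a](T) → 4
  U → 6
  π[d](U) → 6
  (γ[b; COUNT(*)→a](T) ⋈[b=d] π[d](U)) → 3
  π[d,b]((γ[b; COUNT(*)→a](T) ⋈[b=d] π[d](U))) → 3
  R → 3
  ρ[g/f](R) → 3
  ρ[d/e](ρ[g/f](R)) → 3
  ρ[b/g](ρ[d/e](ρ[g/f](R))) → 3
  π[d,b](ρ[b/g](ρ[d/e](ρ[g/f](R)))) → 3
  (π[d,b]((γ[b; COUNT(*)→a](T) ⋈[b=d] π[d](U))) ∪ π[d,b](ρ[b/g](ρ[d/e](ρ[g/f](R))))) → 6
E2 stepwise |·|:
  R → 3
  ρ[g/f](R) → 3
  ρ[d/e](ρ[g/f](R)) → 3
  ρ[b/g](ρ[d/e](ρ[g/f](R))) → 3
  π[d,b](ρ[b/g](ρ[d/e](ρ[g/f](R)))) → 3
  T → 4
  γ[b; COUNT(*)→a](T) → 4
  U → 6
  π[d](U) → 6
  (γ[b; COUNT(*)→a](T) ⋈[b=d] π[d](U)) → 3
  π[d,b]((γ[b; COUNT(*)→a](T) ⋈[b=d] π[d](U))) → 3
  (π[d,b](ρ[b/g](ρ[d/e](ρ[g/f](R)))) ∪ π[d,b]((γ[b; COUNT(*)→a](T) ⋈[b=d] π[d](U)))) → 6

E1 and E2 produce the same multiset:
d | b
3 | 3
5 | 8
6 | 4
6 | 6
6 | 6
7 | 7

yes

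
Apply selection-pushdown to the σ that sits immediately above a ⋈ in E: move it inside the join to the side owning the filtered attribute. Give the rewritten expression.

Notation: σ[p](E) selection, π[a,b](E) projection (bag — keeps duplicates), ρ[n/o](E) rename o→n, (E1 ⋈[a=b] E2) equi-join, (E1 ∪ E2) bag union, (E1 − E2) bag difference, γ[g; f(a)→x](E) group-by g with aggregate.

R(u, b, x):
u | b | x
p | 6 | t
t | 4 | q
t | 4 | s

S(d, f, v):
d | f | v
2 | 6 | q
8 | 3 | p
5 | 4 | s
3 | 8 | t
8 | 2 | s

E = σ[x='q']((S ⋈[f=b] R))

σ filters on x, owned by the right side.
E' = (S ⋈[f=b] σ[x='q'](R))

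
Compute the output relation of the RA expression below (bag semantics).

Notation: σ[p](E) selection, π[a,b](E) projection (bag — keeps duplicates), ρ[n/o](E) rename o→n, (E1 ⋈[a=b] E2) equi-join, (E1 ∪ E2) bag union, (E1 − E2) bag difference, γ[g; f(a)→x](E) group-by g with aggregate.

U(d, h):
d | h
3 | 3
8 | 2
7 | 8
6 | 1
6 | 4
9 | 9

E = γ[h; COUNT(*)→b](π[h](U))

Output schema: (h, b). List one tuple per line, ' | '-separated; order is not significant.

Subexpression sizes:
  U → 6
  π[h](U) → 6
  γ[h; COUNT(*)→b](π[h](U)) → 6

== RESULT ==
h | b
1 | 1
2 | 1
3 | 1
4 | 1
8 | 1
9 | 1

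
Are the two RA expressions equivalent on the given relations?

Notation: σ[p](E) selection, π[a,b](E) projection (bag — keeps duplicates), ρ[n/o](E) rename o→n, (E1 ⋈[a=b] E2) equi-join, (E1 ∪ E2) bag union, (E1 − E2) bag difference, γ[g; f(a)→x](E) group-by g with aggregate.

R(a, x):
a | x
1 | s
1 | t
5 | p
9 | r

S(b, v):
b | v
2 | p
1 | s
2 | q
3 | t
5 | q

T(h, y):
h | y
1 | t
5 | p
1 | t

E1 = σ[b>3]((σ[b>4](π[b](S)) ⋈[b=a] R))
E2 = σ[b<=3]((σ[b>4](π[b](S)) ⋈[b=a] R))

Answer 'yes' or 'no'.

E1 row counts bottom-up:
  S → 5
  π[b](S) → 5
  σ[b>4](π[b](S)) → 1
  R → 4
  (σ[b>4](π[b](S)) ⋈[b=a] R) → 1
  σ[b>3]((σ[b>4](π[b](S)) ⋈[b=a] R)) → 1
E2 row counts bottom-up:
  S → 5
  π[b](S) → 5
  σ[b>4](π[b](S)) → 1
  R → 4
  (σ[b>4](π[b](S)) ⋈[b=a] R) → 1
  σ[b<=3]((σ[b>4](π[b](S)) ⋈[b=a] R)) → 0

E1 result:
b | a | x
5 | 5 | p
E2 result:
b | a | x
(0 rows)
Witness: (5, 5, 'p') appears 1× in E1 but 0× in E2.

no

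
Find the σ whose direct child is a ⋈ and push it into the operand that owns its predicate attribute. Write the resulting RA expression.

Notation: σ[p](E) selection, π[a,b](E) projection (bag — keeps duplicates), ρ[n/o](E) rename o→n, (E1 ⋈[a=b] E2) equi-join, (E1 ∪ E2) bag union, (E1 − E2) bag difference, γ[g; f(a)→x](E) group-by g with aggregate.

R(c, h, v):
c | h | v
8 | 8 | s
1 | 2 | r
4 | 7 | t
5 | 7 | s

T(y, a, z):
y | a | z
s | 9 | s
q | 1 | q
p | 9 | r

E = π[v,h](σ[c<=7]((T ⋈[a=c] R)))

σ filters on c, owned by the right side.
E' = π[v,h]((T ⋈[a=c] σ[c<=7](R)))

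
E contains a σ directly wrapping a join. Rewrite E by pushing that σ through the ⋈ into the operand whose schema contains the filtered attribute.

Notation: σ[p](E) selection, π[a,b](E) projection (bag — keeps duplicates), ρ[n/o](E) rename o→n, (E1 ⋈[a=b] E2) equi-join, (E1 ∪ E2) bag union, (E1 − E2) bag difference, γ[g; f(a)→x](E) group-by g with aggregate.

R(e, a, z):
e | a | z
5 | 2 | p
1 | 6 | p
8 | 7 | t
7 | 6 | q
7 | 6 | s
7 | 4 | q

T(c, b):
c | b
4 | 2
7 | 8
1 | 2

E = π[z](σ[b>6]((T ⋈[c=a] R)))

σ filters on b, owned by the left side.
E' = π[z]((σ[b>6](T) ⋈[c=a] R))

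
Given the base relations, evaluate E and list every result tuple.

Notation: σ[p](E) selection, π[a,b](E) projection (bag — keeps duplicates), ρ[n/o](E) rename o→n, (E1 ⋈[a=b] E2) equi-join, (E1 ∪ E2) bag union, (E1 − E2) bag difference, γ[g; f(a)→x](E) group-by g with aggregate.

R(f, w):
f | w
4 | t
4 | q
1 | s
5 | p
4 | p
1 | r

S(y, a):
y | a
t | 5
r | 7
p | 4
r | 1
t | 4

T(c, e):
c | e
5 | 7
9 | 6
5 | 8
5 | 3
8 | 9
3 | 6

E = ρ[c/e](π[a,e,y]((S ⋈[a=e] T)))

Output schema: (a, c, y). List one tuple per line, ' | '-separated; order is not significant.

Per-node cardinality:
  S → 5
  T → 6
  (S ⋈[a=e] T) → 1
  π[a,e,y]((S ⋈[a=e] T)) → 1
  ρ[c/e](π[a,e,y]((S ⋈[a=e] T))) → 1

== RESULT ==
a | c | y
7 | 7 | r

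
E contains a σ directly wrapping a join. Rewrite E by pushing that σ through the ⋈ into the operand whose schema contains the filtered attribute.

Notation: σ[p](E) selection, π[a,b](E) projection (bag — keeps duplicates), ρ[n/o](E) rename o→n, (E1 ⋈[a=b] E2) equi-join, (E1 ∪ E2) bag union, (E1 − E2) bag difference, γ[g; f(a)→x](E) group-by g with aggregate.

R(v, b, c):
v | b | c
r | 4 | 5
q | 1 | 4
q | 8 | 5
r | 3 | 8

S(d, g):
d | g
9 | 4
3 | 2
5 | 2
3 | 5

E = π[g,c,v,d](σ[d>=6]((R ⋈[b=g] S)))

σ filters on d, owned by the right side.
E' = π[g,c,v,d]((R ⋈[b=g] σ[d>=6](S)))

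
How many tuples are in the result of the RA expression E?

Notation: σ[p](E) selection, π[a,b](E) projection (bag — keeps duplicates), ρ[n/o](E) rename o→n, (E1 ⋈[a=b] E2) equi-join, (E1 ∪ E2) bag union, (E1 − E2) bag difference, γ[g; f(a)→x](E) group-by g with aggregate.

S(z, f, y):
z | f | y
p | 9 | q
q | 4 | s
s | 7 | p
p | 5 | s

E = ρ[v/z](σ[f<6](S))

Per-node cardinality:
  S → 4
  σ[f<6](S) → 2
  ρ[v/z](σ[f<6](S)) → 2

|E| = 2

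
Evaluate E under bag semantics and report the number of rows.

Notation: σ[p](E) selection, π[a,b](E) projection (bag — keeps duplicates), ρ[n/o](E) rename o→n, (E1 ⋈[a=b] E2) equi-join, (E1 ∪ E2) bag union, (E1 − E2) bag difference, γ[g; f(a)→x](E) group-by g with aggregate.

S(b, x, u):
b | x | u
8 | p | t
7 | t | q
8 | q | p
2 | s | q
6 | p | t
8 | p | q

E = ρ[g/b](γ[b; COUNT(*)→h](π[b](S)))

Per-node cardinality:
  S → 6
  π[b](S) → 6
  γ[b; COUNT(*)→h](π[b](S)) → 4
  ρ[g/b](γ[b; COUNT(*)→h](π[b](S))) → 4

|E| = 4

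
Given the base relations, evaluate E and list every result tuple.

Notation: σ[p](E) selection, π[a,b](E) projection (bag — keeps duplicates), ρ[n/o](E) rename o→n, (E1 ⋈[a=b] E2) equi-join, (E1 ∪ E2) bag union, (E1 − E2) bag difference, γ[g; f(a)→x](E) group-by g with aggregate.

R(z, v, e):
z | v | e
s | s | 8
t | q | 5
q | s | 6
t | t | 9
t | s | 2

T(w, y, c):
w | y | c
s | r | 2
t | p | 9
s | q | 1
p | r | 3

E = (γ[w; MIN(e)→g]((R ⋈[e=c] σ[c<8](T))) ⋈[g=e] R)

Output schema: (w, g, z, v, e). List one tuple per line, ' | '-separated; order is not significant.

Row counts bottom-up:
  R → 5
  T → 4
  σ[c<8](T) → 3
  (R ⋈[e=c] σ[c<8](T)) → 1
  γ[w; MIN(e)→g]((R ⋈[e=c] σ[c<8](T))) → 1
  R → 5
  (γ[w; MIN(e)→g]((R ⋈[e=c] σ[c<8](T))) ⋈[g=e] R) → 1

== RESULT ==
w | g | z | v | e
s | 2 | t | s | 2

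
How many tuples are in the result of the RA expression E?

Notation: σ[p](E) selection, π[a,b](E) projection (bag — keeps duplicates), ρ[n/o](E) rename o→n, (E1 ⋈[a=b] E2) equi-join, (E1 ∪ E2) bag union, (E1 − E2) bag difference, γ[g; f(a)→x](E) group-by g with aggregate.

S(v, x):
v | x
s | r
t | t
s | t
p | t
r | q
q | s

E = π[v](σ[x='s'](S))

Subexpression sizes:
  S → 6
  σ[x='s'](S) → 1
  π[v](σ[x='s'](S)) → 1

|E| = 1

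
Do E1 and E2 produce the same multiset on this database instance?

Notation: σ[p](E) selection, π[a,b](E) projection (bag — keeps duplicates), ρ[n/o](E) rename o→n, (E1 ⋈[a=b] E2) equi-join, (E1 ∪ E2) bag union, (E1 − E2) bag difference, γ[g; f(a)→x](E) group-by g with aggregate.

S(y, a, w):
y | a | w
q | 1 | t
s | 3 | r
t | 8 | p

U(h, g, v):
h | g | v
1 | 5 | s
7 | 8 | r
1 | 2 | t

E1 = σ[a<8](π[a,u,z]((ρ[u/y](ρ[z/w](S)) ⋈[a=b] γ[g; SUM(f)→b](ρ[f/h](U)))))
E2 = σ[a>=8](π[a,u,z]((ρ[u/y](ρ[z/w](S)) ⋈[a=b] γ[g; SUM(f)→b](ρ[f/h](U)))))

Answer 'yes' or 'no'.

E1 subexpression sizes:
  S → 3
  ρ[z/w](S) → 3
  ρ[u/y](ρ[z/w](S)) → 3
  U → 3
  ρ[f/h](U) → 3
  γ[g; SUM(f)→b](ρ[f/h](U)) → 3
  (ρ[u/y](ρ[z/w](S)) ⋈[a=b] γ[g; SUM(f)→b](ρ[f/h](U))) → 2
  π[a,u,z]((ρ[u/y](ρ[z/w](S)) ⋈[a=b] γ[g; SUM(f)→b](ρ[f/h](U)))) → 2
  σ[a<8](π[a,u,z]((ρ[u/y](ρ[z/w](S)) ⋈[a=b] γ[g; SUM(f)→b](ρ[f/h](U))))) → 2
E2 subexpression sizes:
  S → 3
  ρ[z/w](S) → 3
  ρ[u/y](ρ[z/w](S)) → 3
  U → 3
  ρ[f/h](U) → 3
  γ[g; SUM(f)→b](ρ[f/h](U)) → 3
  (ρ[u/y](ρ[z/w](S)) ⋈[a=b] γ[g; SUM(f)→b](ρ[f/h](U))) → 2
  π[a,u,z]((ρ[u/y](ρ[z/w](S)) ⋈[a=b] γ[g; SUM(f)→b](ρ[f/h](U)))) → 2
  σ[a>=8](π[a,u,z]((ρ[u/y](ρ[z/w](S)) ⋈[a=b] γ[g; SUM(f)→b](ρ[f/h](U))))) → 0

E1 result:
a | u | z
1 | q | t
1 | q | t
E2 result:
a | u | z
(0 rows)
Witness: (1, 'q', 't') appears 2× in E1 but 0× in E2.

no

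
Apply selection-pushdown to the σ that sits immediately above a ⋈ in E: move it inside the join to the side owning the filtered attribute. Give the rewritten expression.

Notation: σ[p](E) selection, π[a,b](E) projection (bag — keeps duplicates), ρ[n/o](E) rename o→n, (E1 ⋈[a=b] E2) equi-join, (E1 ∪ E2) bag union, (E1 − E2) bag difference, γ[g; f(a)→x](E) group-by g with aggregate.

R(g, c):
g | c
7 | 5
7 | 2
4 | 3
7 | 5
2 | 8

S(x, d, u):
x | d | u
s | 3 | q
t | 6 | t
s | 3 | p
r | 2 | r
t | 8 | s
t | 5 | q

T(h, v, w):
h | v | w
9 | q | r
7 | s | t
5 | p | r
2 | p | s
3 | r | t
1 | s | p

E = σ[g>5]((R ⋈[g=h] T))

σ filters on g, owned by the left side.
E' = (σ[g>5](R) ⋈[g=h] T)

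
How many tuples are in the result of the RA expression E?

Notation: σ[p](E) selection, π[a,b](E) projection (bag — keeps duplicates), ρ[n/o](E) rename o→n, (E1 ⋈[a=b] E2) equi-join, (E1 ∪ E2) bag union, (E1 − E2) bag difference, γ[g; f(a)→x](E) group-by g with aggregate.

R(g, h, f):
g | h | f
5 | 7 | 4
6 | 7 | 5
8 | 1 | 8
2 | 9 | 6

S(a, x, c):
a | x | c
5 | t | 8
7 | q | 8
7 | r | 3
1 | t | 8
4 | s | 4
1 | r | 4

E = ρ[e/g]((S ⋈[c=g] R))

Per-node cardinality:
  S → 6
  R → 4
  (S ⋈[c=g] R) → 3
  ρ[e/g]((S ⋈[c=g] R)) → 3

|E| = 3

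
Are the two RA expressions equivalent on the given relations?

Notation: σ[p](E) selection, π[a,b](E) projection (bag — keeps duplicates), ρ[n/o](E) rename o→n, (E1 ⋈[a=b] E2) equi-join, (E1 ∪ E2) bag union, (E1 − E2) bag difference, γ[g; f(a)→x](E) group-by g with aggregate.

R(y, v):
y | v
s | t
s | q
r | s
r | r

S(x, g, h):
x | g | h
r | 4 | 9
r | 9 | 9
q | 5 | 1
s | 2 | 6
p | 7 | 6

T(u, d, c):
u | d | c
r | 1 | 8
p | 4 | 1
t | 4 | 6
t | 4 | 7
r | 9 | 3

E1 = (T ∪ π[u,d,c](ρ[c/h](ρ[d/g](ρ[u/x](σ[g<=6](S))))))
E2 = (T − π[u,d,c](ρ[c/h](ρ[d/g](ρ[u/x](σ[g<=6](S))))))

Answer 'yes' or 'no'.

E1 row counts bottom-up:
  T → 5
  S → 5
  σ[g<=6](S) → 3
  ρ[u/x](σ[g<=6](S)) → 3
  ρ[d/g](ρ[u/x](σ[g<=6](S))) → 3
  ρ[c/h](ρ[d/g](ρ[u/x](σ[g<=6](S)))) → 3
  π[u,d,c](ρ[c/h](ρ[d/g](ρ[u/x](σ[g<=6](S))))) → 3
  (T ∪ π[u,d,c](ρ[c/h](ρ[d/g](ρ[u/x](σ[g<=6](S)))))) → 8
E2 row counts bottom-up:
  T → 5
  S → 5
  σ[g<=6](S) → 3
  ρ[u/x](σ[g<=6](S)) → 3
  ρ[d/g](ρ[u/x](σ[g<=6](S))) → 3
  ρ[c/h](ρ[d/g](ρ[u/x](σ[g<=6](S)))) → 3
  π[u,d,c](ρ[c/h](ρ[d/g](ρ[u/x](σ[g<=6](S))))) → 3
  (T − π[u,d,c](ρ[c/h](ρ[d/g](ρ[u/x](σ[g<=6](S)))))) → 5

E1 result:
u | d | c
p | 4 | 1
q | 5 | 1
r | 1 | 8
r | 4 | 9
r | 9 | 3
s | 2 | 6
t | 4 | 6
t | 4 | 7
E2 result:
u | d | c
p | 4 | 1
r | 1 | 8
r | 9 | 3
t | 4 | 6
t | 4 | 7
Witness: ('r', 4, 9) appears 1× in E1 but 0× in E2.

no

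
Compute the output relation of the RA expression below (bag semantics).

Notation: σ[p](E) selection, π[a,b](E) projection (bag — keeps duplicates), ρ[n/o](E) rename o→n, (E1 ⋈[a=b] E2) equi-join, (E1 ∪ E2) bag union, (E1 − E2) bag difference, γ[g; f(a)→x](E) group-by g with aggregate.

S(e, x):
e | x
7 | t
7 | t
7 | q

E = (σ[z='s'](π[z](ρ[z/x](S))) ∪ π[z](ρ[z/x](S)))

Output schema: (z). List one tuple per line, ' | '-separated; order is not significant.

Row counts bottom-up:
  S → 3
  ρ[z/x](S) → 3
  π[z](ρ[z/x](S)) → 3
  σ[z='s'](π[z](ρ[z/x](S))) → 0
  S → 3
  ρ[z/x](S) → 3
  π[z](ρ[z/x](S)) → 3
  (σ[z='s'](π[z](ρ[z/x](S))) ∪ π[z](ρ[z/x](S))) → 3

== RESULT ==
z
q
t
t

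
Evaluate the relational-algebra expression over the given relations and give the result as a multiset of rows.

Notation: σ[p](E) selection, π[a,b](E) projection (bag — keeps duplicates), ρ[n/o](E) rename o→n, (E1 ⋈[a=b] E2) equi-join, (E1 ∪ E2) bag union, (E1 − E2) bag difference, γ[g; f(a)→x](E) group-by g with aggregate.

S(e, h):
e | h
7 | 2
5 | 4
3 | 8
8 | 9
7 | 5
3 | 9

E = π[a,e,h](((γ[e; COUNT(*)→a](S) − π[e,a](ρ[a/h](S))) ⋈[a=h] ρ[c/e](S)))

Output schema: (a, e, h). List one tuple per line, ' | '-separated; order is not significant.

Subexpression sizes:
  S → 6
  γ[e; COUNT(*)→a](S) → 4
  S → 6
  ρ[a/h](S) → 6
  π[e,a](ρ[a/h](S)) → 6
  (γ[e; COUNT(*)→a](S) − π[e,a](ρ[a/h](S))) → 3
  S → 6
  ρ[c/e](S) → 6
  ((γ[e; COUNT(*)→a](S) − π[e,a](ρ[a/h](S))) ⋈[a=h] ρ[c/e](S)) → 1
  π[a,e,h](((γ[e; COUNT(*)→a](S) − π[e,a](ρ[a/h](S))) ⋈[a=h] ρ[c/e](S))) → 1

== RESULT ==
a | e | h
2 | 3 | 2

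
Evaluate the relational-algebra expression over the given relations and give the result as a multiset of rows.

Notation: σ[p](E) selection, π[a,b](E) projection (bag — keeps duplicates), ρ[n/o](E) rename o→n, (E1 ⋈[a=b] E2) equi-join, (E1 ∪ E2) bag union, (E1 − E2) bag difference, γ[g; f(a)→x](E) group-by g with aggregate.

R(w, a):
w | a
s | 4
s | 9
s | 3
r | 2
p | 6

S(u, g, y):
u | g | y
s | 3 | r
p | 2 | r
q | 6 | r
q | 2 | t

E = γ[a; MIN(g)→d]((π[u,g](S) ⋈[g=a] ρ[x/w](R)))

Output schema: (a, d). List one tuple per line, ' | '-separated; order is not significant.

Per-node cardinality:
  S → 4
  π[u,g](S) → 4
  R → 5
  ρ[x/w](R) → 5
  (π[u,g](S) ⋈[g=a] ρ[x/w](R)) → 4
  γ[a; MIN(g)→d]((π[u,g](S) ⋈[g=a] ρ[x/w](R))) → 3

== RESULT ==
a | d
2 | 2
3 | 3
6 | 6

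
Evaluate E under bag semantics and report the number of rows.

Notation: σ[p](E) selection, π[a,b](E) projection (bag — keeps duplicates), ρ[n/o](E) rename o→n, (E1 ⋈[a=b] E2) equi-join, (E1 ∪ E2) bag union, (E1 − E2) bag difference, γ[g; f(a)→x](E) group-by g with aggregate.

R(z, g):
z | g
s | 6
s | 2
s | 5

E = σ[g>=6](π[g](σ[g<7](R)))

Per-node cardinality:
  R → 3
  σ[g<7](R) → 3
  π[g](σ[g<7](R)) → 3
  σ[g>=6](π[g](σ[g<7](R))) → 1

|E| = 1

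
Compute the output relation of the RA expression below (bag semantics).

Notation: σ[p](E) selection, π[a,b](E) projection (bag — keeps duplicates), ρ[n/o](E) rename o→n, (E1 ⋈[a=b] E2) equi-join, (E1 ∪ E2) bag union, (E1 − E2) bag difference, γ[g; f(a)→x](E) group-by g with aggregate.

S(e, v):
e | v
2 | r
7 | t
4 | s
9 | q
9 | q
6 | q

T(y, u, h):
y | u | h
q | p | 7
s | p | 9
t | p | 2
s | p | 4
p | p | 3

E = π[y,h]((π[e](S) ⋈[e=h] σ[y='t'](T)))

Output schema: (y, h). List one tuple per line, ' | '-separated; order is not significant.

Subexpression sizes:
  S → 6
  π[e](S) → 6
  T → 5
  σ[y='t'](T) → 1
  (π[e](S) ⋈[e=h] σ[y='t'](T)) → 1
  π[y,h]((π[e](S) ⋈[e=h] σ[y='t'](T))) → 1

== RESULT ==
y | h
t | 2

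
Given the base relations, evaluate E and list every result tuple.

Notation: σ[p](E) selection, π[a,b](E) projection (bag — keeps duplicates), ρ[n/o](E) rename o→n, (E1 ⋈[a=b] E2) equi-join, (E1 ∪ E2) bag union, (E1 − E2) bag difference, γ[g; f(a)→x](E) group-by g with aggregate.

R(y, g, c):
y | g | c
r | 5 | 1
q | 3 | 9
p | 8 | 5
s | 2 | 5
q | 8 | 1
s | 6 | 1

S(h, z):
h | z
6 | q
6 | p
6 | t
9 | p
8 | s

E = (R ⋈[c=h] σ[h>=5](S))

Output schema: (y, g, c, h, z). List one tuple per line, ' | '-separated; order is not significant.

Per-node cardinality:
  R → 6
  S → 5
  σ[h>=5](S) → 5
  (R ⋈[c=h] σ[h>=5](S)) → 1

== RESULT ==
y | g | c | h | z
q | 3 | 9 | 9 | p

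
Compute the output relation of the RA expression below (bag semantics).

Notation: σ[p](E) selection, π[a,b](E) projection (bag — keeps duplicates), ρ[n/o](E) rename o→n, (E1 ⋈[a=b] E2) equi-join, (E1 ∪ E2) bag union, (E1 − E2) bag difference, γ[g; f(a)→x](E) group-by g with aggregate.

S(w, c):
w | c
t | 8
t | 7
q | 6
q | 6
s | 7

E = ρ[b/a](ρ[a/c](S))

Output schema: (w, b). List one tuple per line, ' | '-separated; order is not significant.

Row counts bottom-up:
  S → 5
  ρ[a/c](S) → 5
  ρ[b/a](ρ[a/c](S)) → 5

== RESULT ==
w | b
q | 6
q | 6
s | 7
t | 7
t | 8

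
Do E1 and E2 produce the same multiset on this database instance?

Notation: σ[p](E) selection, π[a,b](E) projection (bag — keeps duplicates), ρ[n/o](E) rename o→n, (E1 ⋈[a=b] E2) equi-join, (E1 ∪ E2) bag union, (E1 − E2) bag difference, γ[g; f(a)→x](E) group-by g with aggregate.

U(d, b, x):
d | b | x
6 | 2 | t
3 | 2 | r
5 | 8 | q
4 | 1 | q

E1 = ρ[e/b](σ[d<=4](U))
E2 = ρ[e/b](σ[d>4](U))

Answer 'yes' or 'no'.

E1 per-node cardinality:
  U → 4
  σ[d<=4](U) → 2
  ρ[e/b](σ[d<=4](U)) → 2
E2 per-node cardinality:
  U → 4
  σ[d>4](U) → 2
  ρ[e/b](σ[d>4](U)) → 2

E1 result:
d | e | x
3 | 2 | r
4 | 1 | q
E2 result:
d | e | x
5 | 8 | q
6 | 2 | t
Witness: (6, 2, 't') appears 0× in E1 but 1× in E2.

no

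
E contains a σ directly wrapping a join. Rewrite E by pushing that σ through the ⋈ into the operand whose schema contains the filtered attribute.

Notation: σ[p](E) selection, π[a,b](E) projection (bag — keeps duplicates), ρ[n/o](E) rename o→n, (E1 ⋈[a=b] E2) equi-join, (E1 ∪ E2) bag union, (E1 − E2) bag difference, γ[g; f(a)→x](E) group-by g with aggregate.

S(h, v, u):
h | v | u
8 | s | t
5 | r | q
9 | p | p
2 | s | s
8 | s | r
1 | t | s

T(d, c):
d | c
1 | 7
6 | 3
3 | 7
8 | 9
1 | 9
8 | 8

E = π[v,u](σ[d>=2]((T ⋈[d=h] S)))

σ filters on d, owned by the left side.
E' = π[v,u]((σ[d>=2](T) ⋈[d=h] S))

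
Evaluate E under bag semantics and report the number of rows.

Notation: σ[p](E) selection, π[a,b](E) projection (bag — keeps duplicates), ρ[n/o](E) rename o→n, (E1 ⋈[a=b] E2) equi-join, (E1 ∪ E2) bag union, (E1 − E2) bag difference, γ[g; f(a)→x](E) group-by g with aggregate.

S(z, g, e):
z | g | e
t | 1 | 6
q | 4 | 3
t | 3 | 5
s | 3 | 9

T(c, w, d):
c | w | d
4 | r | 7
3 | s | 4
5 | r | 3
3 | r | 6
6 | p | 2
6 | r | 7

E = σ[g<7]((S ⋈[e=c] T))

Per-node cardinality:
  S → 4
  T → 6
  (S ⋈[e=c] T) → 5
  σ[g<7]((S ⋈[e=c] T)) → 5

|E| = 5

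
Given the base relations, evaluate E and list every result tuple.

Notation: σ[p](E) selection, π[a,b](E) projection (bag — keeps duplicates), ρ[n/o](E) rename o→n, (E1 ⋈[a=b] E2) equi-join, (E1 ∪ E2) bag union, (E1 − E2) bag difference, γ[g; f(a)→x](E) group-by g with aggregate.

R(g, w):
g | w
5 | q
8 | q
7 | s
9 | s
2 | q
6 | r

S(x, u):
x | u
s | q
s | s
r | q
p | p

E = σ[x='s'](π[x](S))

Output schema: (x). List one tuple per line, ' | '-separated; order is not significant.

Stepwise |·|:
  S → 4
  π[x](S) → 4
  σ[x='s'](π[x](S)) → 2

== RESULT ==
x
s
s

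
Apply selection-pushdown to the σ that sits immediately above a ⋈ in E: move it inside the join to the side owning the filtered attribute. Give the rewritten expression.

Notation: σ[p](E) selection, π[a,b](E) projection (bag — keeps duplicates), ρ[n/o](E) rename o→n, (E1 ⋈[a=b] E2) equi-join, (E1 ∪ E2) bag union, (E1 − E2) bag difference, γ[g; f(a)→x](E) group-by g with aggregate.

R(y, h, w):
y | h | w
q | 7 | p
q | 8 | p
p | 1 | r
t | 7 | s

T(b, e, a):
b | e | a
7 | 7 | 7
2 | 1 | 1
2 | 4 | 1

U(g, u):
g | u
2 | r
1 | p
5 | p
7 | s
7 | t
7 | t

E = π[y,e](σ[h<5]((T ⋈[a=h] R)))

σ filters on h, owned by the right side.
E' = π[y,e]((T ⋈[a=h] σ[h<5](R)))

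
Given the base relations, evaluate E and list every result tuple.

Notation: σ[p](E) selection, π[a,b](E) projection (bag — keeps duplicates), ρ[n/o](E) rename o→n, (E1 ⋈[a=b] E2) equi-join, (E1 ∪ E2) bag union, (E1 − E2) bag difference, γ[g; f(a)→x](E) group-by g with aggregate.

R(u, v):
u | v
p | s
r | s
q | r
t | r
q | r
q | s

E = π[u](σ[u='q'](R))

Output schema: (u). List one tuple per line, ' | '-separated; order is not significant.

Subexpression sizes:
  R → 6
  σ[u='q'](R) → 3
  π[u](σ[u='q'](R)) → 3

== RESULT ==
u
q
q
q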